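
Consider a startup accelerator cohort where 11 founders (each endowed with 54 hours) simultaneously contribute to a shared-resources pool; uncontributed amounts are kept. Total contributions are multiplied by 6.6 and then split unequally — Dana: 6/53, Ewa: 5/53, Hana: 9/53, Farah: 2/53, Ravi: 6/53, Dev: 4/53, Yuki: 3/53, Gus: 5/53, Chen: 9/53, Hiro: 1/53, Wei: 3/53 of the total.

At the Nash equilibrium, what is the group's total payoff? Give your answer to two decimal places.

1198.80 hours

A player with share s gets back 6.6·s per unit contributed, so full contribution is dominant for anyone with s > 1/6.6 = 0.1515 and zero contribution is dominant for anyone below.
The shares above 0.1515 belong to Hana and Chen, contributing 54 each; the remaining 9 contribute 0. Total contributed: 108.
The shared-resources pool pays out 6.6 × 108 = 712.80 in total (split across the unequal shares, but the aggregate is all that matters for the group sum).
The 9 free-riders keep 54 each, adding 486. Group total = 486 + 712.80 = 1198.80.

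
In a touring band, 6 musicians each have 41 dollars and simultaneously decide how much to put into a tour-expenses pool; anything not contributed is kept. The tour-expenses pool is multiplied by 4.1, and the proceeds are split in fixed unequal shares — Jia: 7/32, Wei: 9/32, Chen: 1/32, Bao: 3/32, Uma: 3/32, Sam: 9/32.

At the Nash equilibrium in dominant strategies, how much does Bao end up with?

72.52 dollars

Player j's private return per contributed unit is 4.1 × (j's share). Contributing is weakly dominant for j when that share is at least 1/4.1 = 0.2439, and contributing 0 is dominant otherwise.
The shares above 0.2439 belong to Wei and Sam, contributing 41 each; the remaining 4 contribute 0. Total contributed: 82.
Bao keeps 41 and receives 4.1 × 82 × 3/32 = 31.52 from the tour-expenses pool, for a payoff of 72.52.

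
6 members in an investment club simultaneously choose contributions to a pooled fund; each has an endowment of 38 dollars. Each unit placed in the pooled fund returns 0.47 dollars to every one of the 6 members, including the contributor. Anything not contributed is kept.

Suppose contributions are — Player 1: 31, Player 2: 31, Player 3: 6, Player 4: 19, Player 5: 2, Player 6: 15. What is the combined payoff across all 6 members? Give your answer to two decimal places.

Total contributed: 31 + 31 + 6 + 19 + 2 + 15 = 104; total kept: 6 × 38 − 104 = 124.
The pooled fund pays out 0.47 × 6 × 104 = 293.28 in aggregate.
Group total = 124 + 293.28 = 417.28.

417.28 dollars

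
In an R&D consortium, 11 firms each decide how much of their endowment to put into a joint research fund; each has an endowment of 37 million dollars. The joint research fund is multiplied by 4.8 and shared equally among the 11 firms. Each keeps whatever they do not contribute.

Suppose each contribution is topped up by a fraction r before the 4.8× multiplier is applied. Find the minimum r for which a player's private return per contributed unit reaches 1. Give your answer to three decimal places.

With matching at rate r, one contributed unit becomes (1 + r) in the joint research fund and returns 4.8 × (1 + r) / 11 to the contributor.
Setting this equal to 1: 1 + r = 11/4.8 = 2.2917.
So the minimum matching rate is r = 2.2917 − 1 = 1.292.

1.292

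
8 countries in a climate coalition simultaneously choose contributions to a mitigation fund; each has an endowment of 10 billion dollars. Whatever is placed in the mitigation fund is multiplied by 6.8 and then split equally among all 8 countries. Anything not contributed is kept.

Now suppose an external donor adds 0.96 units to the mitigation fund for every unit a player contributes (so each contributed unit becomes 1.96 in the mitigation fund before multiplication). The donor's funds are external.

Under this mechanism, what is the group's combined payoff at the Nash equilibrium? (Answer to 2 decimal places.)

1066.24 billion dollars

With the mechanism, a contributed unit returns 6.8 × 1.96 / 8 = 1.6660 per unit of net cost to the contributor — now above 1 — so contributing fully is weakly dominant for every player.
So the Nash equilibrium is full contribution by all 8; the group earns 6.8 × 1.96 × 80 = 1066.24.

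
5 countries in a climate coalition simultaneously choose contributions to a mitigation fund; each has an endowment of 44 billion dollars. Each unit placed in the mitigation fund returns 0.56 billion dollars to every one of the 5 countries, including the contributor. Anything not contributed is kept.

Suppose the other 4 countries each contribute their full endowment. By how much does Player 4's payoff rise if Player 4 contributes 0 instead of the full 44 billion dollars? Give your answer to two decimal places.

19.36 billion dollars

Switching from a contribution of 44 to 0 lets Player 4 keep an extra 44 billion dollars, but lowers the mitigation fund by 44, which costs Player 4 their own share of that drop: 0.56 × 44 = 24.64.
Net gain = 44 − 24.64 = 19.36. The private return per contributed unit (0.56) is below 1, so free-riding is indeed the best response regardless of what the others do.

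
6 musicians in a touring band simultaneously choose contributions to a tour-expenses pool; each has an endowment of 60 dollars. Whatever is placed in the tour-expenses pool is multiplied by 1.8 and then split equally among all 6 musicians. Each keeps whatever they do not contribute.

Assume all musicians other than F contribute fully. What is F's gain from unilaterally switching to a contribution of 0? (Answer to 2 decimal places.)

42.00 dollars

Switching from a contribution of 60 to 0 lets F keep an extra 60 dollars, but lowers the tour-expenses pool by 60, which costs F their own share of that drop: 1.8/6 × 60 = 18.00.
Net gain = 60 − 18.00 = 42.00. The private return per contributed unit (0.3000) is below 1, so free-riding is indeed the best response regardless of what the others do.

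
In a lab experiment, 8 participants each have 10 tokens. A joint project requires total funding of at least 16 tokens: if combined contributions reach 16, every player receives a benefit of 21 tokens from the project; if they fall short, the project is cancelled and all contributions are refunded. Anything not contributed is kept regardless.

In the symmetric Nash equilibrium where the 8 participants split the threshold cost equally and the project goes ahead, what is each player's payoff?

Equal share of the threshold: 16/8 = 2.
At this profile no one gains by cutting their contribution: any cut drops the total below 16, the project is cancelled, contributions are refunded, and the deviator ends with 10, which is less than 10 − 2 + 21 = 29. Contributing more than 2 just wastes the excess. So contributing exactly 2 is a best response.
Each player's payoff: 10 − 2 + 21 = 29.

29 tokens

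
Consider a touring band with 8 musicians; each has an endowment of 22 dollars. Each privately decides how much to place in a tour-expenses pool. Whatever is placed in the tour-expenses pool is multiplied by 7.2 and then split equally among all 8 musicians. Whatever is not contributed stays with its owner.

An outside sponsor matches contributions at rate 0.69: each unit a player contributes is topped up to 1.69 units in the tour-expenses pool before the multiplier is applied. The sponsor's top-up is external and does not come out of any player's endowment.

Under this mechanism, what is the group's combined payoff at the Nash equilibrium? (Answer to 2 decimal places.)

With the mechanism, a contributed unit returns 7.2 × 1.69 / 8 = 1.5210 per unit of net cost to the contributor — now above 1 — so contributing fully is weakly dominant for every player.
So the Nash equilibrium is full contribution by all 8; the group earns 7.2 × 1.69 × 176 = 2141.57.

2141.57 dollars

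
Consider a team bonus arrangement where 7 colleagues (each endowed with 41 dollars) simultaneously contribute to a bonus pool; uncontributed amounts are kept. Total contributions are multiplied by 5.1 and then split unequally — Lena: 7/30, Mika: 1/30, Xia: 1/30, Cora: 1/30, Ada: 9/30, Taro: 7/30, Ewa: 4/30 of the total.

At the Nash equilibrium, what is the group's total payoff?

Each unit j contributes comes back to j as 5.1 × (j's share), so j prefers to contribute only if that share exceeds 1/5.1 = 0.1961; otherwise keeping the unit dominates.
Lena, Ada and Taro are above the threshold, contributing 41 each; the remaining 4 contribute 0. Total contributed: 123.
The bonus pool pays out 5.1 × 123 = 627.30 in total (split across the unequal shares, but the aggregate is all that matters for the group sum).
The 4 free-riders keep 41 each, adding 164. Group total = 164 + 627.30 = 791.30.

791.30 dollars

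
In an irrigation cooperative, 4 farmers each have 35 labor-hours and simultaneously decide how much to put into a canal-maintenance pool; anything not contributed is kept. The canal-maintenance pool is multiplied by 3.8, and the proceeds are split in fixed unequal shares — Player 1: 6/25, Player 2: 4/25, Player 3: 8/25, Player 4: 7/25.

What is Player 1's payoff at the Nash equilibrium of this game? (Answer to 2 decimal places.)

98.84 labor-hours

Each unit j contributes comes back to j as 3.8 × (j's share), so j prefers to contribute only if that share exceeds 1/3.8 = 0.2632; otherwise keeping the unit dominates.
Player 3 and Player 4 clear that bar, contributing 35 each; the remaining 2 contribute 0. Total contributed: 70.
Player 1 keeps 35 and receives 3.8 × 70 × 6/25 = 63.84 from the canal-maintenance pool, for a payoff of 98.84.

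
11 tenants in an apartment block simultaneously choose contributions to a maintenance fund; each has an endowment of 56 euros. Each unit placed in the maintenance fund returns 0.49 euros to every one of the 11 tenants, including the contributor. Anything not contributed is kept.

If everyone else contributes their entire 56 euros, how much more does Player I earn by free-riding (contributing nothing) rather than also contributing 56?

Switching from a contribution of 56 to 0 lets Player I keep an extra 56 euros, but lowers the maintenance fund by 56, which costs Player I their own share of that drop: 0.49 × 56 = 27.44.
Net gain = 56 − 27.44 = 28.56. The private return per contributed unit (0.49) is below 1, so free-riding is indeed the best response regardless of what the others do.

28.56 euros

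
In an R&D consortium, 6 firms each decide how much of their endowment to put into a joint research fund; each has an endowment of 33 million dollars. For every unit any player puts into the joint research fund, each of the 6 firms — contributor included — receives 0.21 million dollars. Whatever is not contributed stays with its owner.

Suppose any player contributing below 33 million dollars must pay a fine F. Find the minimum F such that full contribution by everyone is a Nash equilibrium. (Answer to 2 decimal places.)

Given the others contribute fully, the best deviation is to contribute 0 (any partial contribution still incurs the fine and gives up units whose private return 0.21 is below 1).
Deviating from 33 to 0 saves 33 million dollars but forfeits the deviator's share of the drop in the joint research fund: 0.21 × 33 = 6.93.
So the deviation gain is 33 − 6.93 = 26.07, and the fine must be at least 26.07 million dollars to wipe it out.

26.07 million dollars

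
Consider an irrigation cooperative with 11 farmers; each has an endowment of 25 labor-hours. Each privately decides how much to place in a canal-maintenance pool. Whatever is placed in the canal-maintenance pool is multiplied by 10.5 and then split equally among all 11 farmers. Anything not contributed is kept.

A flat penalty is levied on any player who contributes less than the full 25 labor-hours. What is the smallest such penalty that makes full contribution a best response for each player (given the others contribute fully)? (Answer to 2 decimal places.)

Given the others contribute fully, the best deviation is to contribute 0 (any partial contribution still incurs the fine and gives up units whose private return 0.9545 is below 1).
Deviating from 25 to 0 saves 25 labor-hours but forfeits the deviator's share of the drop in the canal-maintenance pool: 10.5/11 × 25 = 23.86.
So the deviation gain is 25 − 23.86 = 1.14, and the fine must be at least 1.14 labor-hours to wipe it out.

1.14 labor-hours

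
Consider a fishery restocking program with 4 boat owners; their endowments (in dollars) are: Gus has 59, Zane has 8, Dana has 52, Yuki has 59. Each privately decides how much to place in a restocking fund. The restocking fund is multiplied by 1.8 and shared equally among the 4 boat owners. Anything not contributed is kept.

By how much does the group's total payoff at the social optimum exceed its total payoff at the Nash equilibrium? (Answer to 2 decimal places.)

142.40 dollars

The private return per contributed unit is 1.8/4 = 0.4500 < 1 for every player regardless of endowment, so the Nash equilibrium is zero contribution and the group total is Σ E_j = 59 + 8 + 52 + 59 = 178.
Each contributed unit returns 1.800 to the group, so the social optimum is full contribution by everyone: group total = 1.800 × 178 = 320.40.
Efficiency loss = (1.800 − 1) × 178 = 142.40.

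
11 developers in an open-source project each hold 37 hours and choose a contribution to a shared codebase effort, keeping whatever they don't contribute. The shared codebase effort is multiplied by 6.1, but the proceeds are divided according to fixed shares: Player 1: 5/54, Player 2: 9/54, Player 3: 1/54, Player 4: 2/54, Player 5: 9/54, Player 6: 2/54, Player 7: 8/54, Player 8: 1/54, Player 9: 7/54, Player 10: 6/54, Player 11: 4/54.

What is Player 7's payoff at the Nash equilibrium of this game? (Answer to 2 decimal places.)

103.87 hours

Player j's private return per contributed unit is 6.1 × (j's share). Contributing is weakly dominant for j when that share is at least 1/6.1 = 0.1639, and contributing 0 is dominant otherwise.
Player 2 and Player 5 clear that bar, contributing 37 each; the remaining 9 contribute 0. Total contributed: 74.
Player 7 keeps 37 and receives 6.1 × 74 × 8/54 = 66.87 from the shared codebase effort, for a payoff of 103.87.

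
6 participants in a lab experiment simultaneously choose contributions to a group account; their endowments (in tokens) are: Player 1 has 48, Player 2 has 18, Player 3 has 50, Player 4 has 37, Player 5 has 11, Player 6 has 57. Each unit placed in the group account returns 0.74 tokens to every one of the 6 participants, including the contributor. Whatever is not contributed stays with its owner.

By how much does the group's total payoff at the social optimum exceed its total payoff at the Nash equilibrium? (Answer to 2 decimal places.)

The private return per contributed unit is 0.74 < 1 for everyone, so the Nash equilibrium is zero contribution and the group total is Σ E_j = 48 + 18 + 50 + 37 + 11 + 57 = 221.
Each contributed unit returns 4.440 to the group, so the social optimum is full contribution by everyone: group total = 4.440 × 221 = 981.24.
Efficiency loss = (4.440 − 1) × 221 = 760.24.

760.24 tokens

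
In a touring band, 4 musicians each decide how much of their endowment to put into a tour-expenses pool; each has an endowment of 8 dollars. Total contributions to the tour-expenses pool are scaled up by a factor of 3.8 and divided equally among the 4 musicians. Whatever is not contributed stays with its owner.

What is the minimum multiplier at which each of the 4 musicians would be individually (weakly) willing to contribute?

4

A contributed unit returns (multiplier)/4 to its contributor.
This reaches 1 exactly when the multiplier is 4.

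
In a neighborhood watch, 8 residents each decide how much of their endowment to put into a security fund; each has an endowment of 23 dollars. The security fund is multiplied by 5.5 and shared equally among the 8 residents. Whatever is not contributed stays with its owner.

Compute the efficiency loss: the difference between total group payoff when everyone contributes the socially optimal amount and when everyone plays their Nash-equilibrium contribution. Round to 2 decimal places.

Each contributed unit returns 5.5/8 = 0.6875 to its contributor — below 1 — so contributing 0 is dominant for every player. At the Nash equilibrium everyone keeps their 23, and the group total is 8 × 23 = 184.
Each contributed unit returns 5.500 to the group as a whole (0.6875 to each of 8 players), which exceeds 1, so the social optimum is full contribution: group total = 5.500 × 184 = 1012.00.
Efficiency loss = 1012.00 − 184 = 828.00.

828.00 dollars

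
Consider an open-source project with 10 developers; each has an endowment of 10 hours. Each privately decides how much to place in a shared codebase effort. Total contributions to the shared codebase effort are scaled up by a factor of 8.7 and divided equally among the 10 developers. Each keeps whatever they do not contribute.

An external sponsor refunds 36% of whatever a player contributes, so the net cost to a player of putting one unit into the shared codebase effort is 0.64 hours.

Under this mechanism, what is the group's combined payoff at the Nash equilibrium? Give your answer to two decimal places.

Under the mechanism each unit contributed yields (8.7/10) / 0.64 = 1.3594 back to its contributor per unit of net cost, which exceeds 1, making full contribution the dominant choice for everyone.
At the Nash equilibrium everyone contributes 10. Group total payoff = 10 × (10 × 0.36 + 8.7 × 10) = 906.00.

906.00 hours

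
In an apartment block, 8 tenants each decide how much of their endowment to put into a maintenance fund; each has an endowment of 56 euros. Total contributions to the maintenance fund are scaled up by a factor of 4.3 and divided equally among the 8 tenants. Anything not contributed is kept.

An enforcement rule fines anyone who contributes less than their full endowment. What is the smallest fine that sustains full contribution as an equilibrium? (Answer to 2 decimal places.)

25.90 euros

Given the others contribute fully, the best deviation is to contribute 0 (any partial contribution still incurs the fine and gives up units whose private return 0.5375 is below 1).
Deviating from 56 to 0 saves 56 euros but forfeits the deviator's share of the drop in the maintenance fund: 4.3/8 × 56 = 30.10.
So the deviation gain is 56 − 30.10 = 25.90, and the fine must be at least 25.90 euros to wipe it out.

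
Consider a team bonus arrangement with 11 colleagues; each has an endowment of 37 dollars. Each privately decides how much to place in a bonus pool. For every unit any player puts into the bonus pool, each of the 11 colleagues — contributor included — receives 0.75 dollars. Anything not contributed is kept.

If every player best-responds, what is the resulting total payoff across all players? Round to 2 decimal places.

407.00 dollars

The private return per contributed unit is 0.75 < 1, so contributing 0 is dominant for every player. At the Nash equilibrium everyone keeps their 37, and the group total is 11 × 37 = 407.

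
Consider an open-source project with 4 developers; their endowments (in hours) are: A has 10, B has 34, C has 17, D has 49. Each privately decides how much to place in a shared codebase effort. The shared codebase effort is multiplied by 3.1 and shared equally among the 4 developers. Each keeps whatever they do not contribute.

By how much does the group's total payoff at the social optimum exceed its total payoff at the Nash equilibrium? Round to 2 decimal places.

The private return per contributed unit is 3.1/4 = 0.7750 < 1 for every player regardless of endowment, so the Nash equilibrium is zero contribution and the group total is Σ E_j = 10 + 34 + 17 + 49 = 110.
Each contributed unit returns 3.100 to the group, so the social optimum is full contribution by everyone: group total = 3.100 × 110 = 341.00.
Efficiency loss = (3.100 − 1) × 110 = 231.00.

231.00 hours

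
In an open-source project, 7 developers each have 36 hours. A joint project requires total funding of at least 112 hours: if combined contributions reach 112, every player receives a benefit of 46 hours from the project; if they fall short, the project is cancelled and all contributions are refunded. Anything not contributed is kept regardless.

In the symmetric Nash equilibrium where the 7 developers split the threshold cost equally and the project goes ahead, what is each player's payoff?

Equal share of the threshold: 112/7 = 16.
At this profile no one gains by cutting their contribution: any cut drops the total below 112, the project is cancelled, contributions are refunded, and the deviator ends with 36, which is less than 36 − 16 + 46 = 66. Contributing more than 16 just wastes the excess. So contributing exactly 16 is a best response.
Each player's payoff: 36 − 16 + 46 = 66.

66 hours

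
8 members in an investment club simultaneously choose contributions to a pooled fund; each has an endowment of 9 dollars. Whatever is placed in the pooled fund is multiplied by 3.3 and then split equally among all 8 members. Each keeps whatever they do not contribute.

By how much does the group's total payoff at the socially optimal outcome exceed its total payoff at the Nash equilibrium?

Each contributed unit returns 3.3/8 = 0.4125 to its contributor — below 1 — so contributing 0 is dominant for every player. At the Nash equilibrium everyone keeps their 9, and the group total is 8 × 9 = 72.
Each contributed unit returns 3.300 to the group as a whole (0.4125 to each of 8 players), which exceeds 1, so the social optimum is full contribution: group total = 3.300 × 72 = 237.60.
Efficiency loss = 237.60 − 72 = 165.60.

165.60 dollars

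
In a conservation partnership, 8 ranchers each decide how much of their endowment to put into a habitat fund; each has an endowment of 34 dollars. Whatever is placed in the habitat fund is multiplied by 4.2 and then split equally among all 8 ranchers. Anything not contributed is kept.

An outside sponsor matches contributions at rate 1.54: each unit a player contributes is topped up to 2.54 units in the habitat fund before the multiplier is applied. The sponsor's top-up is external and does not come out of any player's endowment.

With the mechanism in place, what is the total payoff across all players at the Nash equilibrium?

2901.70 dollars

With the mechanism, a contributed unit returns 4.2 × 2.54 / 8 = 1.3335 per unit of net cost to the contributor — now above 1 — so contributing fully is weakly dominant for every player.
At the Nash equilibrium everyone contributes 34. Group total payoff = 4.2 × 2.54 × 272 = 2901.70.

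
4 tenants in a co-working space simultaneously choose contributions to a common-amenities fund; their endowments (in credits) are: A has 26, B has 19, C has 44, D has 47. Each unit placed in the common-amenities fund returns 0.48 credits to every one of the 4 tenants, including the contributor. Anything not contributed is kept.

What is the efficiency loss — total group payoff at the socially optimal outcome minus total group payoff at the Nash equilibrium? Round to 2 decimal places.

125.12 credits

The private return per contributed unit is 0.48 < 1 for everyone, so the Nash equilibrium is zero contribution and the group total is Σ E_j = 26 + 19 + 44 + 47 = 136.
Each contributed unit returns 1.920 to the group, so the social optimum is full contribution by everyone: group total = 1.920 × 136 = 261.12.
Efficiency loss = (1.920 − 1) × 136 = 125.12.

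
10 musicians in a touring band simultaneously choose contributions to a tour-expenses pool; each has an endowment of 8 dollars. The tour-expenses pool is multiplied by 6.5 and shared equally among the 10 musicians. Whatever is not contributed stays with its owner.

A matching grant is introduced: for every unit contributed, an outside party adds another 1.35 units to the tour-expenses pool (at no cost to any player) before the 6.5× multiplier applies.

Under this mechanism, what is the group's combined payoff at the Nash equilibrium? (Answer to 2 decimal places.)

1222.00 dollars

The effective private return per unit is now 6.5 × 2.35 / 10 = 1.5275 > 1, so every player's dominant strategy flips to full contribution.
At the Nash equilibrium everyone contributes 8. Group total payoff = 6.5 × 2.35 × 80 = 1222.00.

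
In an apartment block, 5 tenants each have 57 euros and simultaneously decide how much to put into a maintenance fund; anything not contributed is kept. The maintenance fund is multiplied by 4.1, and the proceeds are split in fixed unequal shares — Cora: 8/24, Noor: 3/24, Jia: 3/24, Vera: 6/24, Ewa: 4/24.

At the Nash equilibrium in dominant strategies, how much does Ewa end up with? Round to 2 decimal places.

134.90 euros

For player j, contributing a unit is worthwhile iff 4.1 × (j's share) ≥ 1, i.e. iff j's share is at least 0.2439.
The shares above 0.2439 belong to Cora and Vera, contributing 57 each; the remaining 3 contribute 0. Total contributed: 114.
Ewa keeps 57 and receives 4.1 × 114 × 4/24 = 77.90 from the maintenance fund, for a payoff of 134.90.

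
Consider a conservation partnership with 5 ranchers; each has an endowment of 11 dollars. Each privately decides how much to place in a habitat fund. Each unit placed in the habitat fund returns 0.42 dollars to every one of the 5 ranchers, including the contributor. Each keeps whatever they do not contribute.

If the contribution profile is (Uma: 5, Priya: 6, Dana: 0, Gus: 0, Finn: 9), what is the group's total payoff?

Total contributed: 5 + 6 + 0 + 0 + 9 = 20; total kept: 5 × 11 − 20 = 35.
The habitat fund pays out 0.42 × 5 × 20 = 42.00 in aggregate.
Group total = 35 + 42.00 = 77.00.

77.00 dollars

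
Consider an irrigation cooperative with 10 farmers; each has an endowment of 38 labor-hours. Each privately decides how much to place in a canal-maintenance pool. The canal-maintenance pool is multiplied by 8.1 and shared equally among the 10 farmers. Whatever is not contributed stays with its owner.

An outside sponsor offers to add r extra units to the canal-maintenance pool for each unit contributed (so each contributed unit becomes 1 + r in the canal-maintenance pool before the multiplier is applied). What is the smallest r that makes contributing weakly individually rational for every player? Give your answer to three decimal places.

With matching at rate r, one contributed unit becomes (1 + r) in the canal-maintenance pool and returns 8.1 × (1 + r) / 10 to the contributor.
Setting this equal to 1: 1 + r = 10/8.1 = 1.2346.
So the minimum matching rate is r = 1.2346 − 1 = 0.235.

0.235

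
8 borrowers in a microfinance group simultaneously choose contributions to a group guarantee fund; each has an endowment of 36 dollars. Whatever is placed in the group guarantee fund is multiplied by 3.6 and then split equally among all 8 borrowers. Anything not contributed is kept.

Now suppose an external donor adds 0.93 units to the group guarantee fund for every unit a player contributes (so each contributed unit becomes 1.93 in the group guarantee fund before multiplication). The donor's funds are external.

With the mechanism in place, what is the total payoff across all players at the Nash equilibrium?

288.00 dollars

The effective private return is 3.6 × 1.93 / 8 = 0.8685, which is still under 1, so the mechanism doesn't change anyone's dominant strategy: zero contribution.
At the Nash equilibrium no one contributes; group total payoff = 8 × 36 = 288.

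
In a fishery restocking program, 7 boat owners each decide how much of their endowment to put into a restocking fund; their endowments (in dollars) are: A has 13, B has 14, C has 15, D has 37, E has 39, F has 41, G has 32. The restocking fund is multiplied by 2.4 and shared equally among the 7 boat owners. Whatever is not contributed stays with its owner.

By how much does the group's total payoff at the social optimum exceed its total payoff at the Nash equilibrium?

The private return per contributed unit is 2.4/7 = 0.3429 < 1 for every player regardless of endowment, so the Nash equilibrium is zero contribution and the group total is Σ E_j = 13 + 14 + 15 + 37 + 39 + 41 + 32 = 191.
Each contributed unit returns 2.400 to the group, so the social optimum is full contribution by everyone: group total = 2.400 × 191 = 458.40.
Efficiency loss = (2.400 − 1) × 191 = 267.40.

267.40 dollars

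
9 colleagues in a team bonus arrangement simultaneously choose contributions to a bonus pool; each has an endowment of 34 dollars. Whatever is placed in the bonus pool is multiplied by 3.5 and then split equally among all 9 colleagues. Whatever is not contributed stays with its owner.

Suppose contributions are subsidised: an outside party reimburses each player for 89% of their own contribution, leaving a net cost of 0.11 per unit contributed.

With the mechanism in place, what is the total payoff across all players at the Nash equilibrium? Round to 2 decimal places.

The effective private return per unit is now (3.5/9) / 0.11 = 3.5354 > 1, so every player's dominant strategy flips to full contribution.
At the Nash equilibrium everyone contributes 34. Group total payoff = 9 × (34 × 0.89 + 3.5 × 34) = 1343.34.

1343.34 dollars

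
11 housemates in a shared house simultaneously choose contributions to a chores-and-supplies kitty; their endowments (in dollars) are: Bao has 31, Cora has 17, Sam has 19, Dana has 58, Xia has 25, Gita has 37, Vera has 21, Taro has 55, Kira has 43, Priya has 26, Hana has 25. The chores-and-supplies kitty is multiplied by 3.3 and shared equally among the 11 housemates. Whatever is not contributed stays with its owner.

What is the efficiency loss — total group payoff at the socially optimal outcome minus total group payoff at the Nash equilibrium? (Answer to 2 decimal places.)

The private return per contributed unit is 3.3/11 = 0.3000 < 1 for every player regardless of endowment, so the Nash equilibrium is zero contribution and the group total is Σ E_j = 31 + 17 + 19 + 58 + 25 + 37 + 21 + 55 + 43 + 26 + 25 = 357.
Each contributed unit returns 3.300 to the group, so the social optimum is full contribution by everyone: group total = 3.300 × 357 = 1178.10.
Efficiency loss = (3.300 − 1) × 357 = 821.10.

821.10 dollars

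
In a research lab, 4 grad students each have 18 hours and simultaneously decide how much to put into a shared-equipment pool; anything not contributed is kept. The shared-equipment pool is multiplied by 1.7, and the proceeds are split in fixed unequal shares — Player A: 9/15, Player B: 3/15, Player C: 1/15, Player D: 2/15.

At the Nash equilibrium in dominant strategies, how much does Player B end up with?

Each unit j contributes comes back to j as 1.7 × (j's share), so j prefers to contribute only if that share exceeds 1/1.7 = 0.5882; otherwise keeping the unit dominates.
The only share above 0.5882 is Player A's 9/15, contributing 18; the remaining 3 contribute 0. Total contributed: 18.
Player B keeps 18 and receives 1.7 × 18 × 3/15 = 6.12 from the shared-equipment pool, for a payoff of 24.12.

24.12 hours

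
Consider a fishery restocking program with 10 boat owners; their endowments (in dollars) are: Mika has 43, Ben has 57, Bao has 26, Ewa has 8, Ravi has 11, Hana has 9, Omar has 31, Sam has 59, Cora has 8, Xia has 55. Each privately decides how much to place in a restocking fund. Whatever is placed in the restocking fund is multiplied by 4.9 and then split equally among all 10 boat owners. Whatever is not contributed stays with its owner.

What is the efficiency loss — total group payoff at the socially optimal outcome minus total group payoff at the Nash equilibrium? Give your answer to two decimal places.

The private return per contributed unit is 4.9/10 = 0.4900 < 1 for every player regardless of endowment, so the Nash equilibrium is zero contribution and the group total is Σ E_j = 43 + 57 + 26 + 8 + 11 + 9 + 31 + 59 + 8 + 55 = 307.
Each contributed unit returns 4.900 to the group, so the social optimum is full contribution by everyone: group total = 4.900 × 307 = 1504.30.
Efficiency loss = (4.900 − 1) × 307 = 1197.30.

1197.30 dollars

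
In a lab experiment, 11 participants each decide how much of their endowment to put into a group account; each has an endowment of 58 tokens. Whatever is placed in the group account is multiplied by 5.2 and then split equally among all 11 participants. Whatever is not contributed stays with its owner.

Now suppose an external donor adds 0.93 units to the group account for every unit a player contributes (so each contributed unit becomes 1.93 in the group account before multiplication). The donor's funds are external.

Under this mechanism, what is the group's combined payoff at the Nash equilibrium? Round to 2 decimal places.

The effective private return is 5.2 × 1.93 / 11 = 0.9124, which is still under 1, so the mechanism doesn't change anyone's dominant strategy: zero contribution.
Everyone keeps their endowment and the group total is 11 × 58 = 638.

638.00 tokens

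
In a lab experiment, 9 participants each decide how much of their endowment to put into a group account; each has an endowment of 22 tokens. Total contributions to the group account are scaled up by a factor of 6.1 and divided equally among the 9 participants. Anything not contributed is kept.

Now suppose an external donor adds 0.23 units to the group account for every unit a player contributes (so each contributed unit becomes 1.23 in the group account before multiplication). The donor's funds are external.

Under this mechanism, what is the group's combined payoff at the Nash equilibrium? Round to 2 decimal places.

Even with the mechanism, each unit contributed returns only 6.1 × 1.23 / 9 = 0.8337 per unit of net cost, so contributing nothing is still dominant.
Everyone keeps their endowment and the group total is 9 × 22 = 198.

198.00 tokens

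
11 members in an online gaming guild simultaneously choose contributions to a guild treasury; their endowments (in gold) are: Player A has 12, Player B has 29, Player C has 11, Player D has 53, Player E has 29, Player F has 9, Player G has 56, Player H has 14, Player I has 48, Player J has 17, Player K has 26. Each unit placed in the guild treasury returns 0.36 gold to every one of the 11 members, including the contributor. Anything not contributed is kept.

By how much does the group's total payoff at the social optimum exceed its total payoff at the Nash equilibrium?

The private return per contributed unit is 0.36 < 1 for everyone, so the Nash equilibrium is zero contribution and the group total is Σ E_j = 12 + 29 + 11 + 53 + 29 + 9 + 56 + 14 + 48 + 17 + 26 = 304.
Each contributed unit returns 3.960 to the group, so the social optimum is full contribution by everyone: group total = 3.960 × 304 = 1203.84.
Efficiency loss = (3.960 − 1) × 304 = 899.84.

899.84 gold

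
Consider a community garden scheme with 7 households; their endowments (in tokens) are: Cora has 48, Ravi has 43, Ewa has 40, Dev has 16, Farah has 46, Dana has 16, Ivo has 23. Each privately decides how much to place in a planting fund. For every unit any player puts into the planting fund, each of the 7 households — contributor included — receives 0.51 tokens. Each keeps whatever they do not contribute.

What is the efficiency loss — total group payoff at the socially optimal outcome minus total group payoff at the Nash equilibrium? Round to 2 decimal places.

The private return per contributed unit is 0.51 < 1 for everyone, so the Nash equilibrium is zero contribution and the group total is Σ E_j = 48 + 43 + 40 + 16 + 46 + 16 + 23 = 232.
Each contributed unit returns 3.570 to the group, so the social optimum is full contribution by everyone: group total = 3.570 × 232 = 828.24.
Efficiency loss = (3.570 − 1) × 232 = 596.24.

596.24 tokens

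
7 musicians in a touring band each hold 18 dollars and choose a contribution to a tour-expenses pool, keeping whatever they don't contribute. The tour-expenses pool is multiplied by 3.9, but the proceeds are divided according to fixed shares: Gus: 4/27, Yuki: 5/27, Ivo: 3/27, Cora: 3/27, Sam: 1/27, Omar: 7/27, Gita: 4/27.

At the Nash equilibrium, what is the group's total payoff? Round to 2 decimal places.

For player j, contributing a unit is worthwhile iff 3.9 × (j's share) ≥ 1, i.e. iff j's share is at least 0.2564.
The only share above 0.2564 is Omar's 7/27, contributing 18; the remaining 6 contribute 0. Total contributed: 18.
The tour-expenses pool pays out 3.9 × 18 = 70.20 in total (split across the unequal shares, but the aggregate is all that matters for the group sum).
The 6 free-riders keep 18 each, adding 108. Group total = 108 + 70.20 = 178.20.

178.20 dollars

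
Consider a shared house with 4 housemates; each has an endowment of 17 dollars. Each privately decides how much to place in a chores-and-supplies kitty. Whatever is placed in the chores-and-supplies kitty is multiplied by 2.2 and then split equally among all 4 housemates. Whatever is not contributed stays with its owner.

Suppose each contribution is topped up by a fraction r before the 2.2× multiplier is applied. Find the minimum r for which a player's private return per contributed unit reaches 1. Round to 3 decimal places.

0.818

With matching at rate r, one contributed unit becomes (1 + r) in the chores-and-supplies kitty and returns 2.2 × (1 + r) / 4 to the contributor.
Setting this equal to 1: 1 + r = 4/2.2 = 1.8182.
So the minimum matching rate is r = 1.8182 − 1 = 0.818.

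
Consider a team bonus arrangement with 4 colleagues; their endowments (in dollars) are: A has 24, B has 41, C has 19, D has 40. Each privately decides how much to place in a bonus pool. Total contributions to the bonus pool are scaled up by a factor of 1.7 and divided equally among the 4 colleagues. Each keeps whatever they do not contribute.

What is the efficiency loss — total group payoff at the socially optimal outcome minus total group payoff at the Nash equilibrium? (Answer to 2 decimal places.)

86.80 dollars

The private return per contributed unit is 1.7/4 = 0.4250 < 1 for every player regardless of endowment, so the Nash equilibrium is zero contribution and the group total is Σ E_j = 24 + 41 + 19 + 40 = 124.
Each contributed unit returns 1.700 to the group, so the social optimum is full contribution by everyone: group total = 1.700 × 124 = 210.80.
Efficiency loss = (1.700 − 1) × 124 = 86.80.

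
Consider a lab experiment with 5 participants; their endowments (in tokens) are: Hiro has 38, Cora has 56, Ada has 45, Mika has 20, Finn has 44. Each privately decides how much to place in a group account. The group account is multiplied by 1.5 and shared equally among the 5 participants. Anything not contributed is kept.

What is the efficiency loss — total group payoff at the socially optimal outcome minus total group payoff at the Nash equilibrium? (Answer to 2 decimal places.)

The private return per contributed unit is 1.5/5 = 0.3000 < 1 for every player regardless of endowment, so the Nash equilibrium is zero contribution and the group total is Σ E_j = 38 + 56 + 45 + 20 + 44 = 203.
Each contributed unit returns 1.500 to the group, so the social optimum is full contribution by everyone: group total = 1.500 × 203 = 304.50.
Efficiency loss = (1.500 − 1) × 203 = 101.50.

101.50 tokens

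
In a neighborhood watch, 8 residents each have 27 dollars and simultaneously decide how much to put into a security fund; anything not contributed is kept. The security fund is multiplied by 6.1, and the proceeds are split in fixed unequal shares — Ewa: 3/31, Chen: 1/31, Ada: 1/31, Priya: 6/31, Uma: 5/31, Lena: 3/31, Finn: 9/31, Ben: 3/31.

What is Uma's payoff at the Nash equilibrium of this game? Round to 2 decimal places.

A player with share s gets back 6.1·s per unit contributed, so full contribution is dominant for anyone with s > 1/6.1 = 0.1639 and zero contribution is dominant for anyone below.
Priya and Finn are above the threshold, contributing 27 each; the remaining 6 contribute 0. Total contributed: 54.
Uma keeps 27 and receives 6.1 × 54 × 5/31 = 53.13 from the security fund, for a payoff of 80.13.

80.13 dollars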